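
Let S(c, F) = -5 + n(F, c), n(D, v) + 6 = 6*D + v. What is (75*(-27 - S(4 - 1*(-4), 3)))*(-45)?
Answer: 141750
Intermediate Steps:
n(D, v) = -6 + v + 6*D (n(D, v) = -6 + (6*D + v) = -6 + (v + 6*D) = -6 + v + 6*D)
S(c, F) = -11 + c + 6*F (S(c, F) = -5 + (-6 + c + 6*F) = -11 + c + 6*F)
(75*(-27 - S(4 - 1*(-4), 3)))*(-45) = (75*(-27 - (-11 + (4 - 1*(-4)) + 6*3)))*(-45) = (75*(-27 - (-11 + (4 + 4) + 18)))*(-45) = (75*(-27 - (-11 + 8 + 18)))*(-45) = (75*(-27 - 1*15))*(-45) = (75*(-27 - 15))*(-45) = (75*(-42))*(-45) = -3150*(-45) = 141750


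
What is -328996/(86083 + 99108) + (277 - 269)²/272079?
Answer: -89501050460/50386582089 ≈ -1.7763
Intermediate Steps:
-328996/(86083 + 99108) + (277 - 269)²/272079 = -328996/185191 + 8²*(1/272079) = -328996*1/185191 + 64*(1/272079) = -328996/185191 + 64/272079 = -89501050460/50386582089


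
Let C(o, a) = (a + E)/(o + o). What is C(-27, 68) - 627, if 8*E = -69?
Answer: -271339/432 ≈ -628.10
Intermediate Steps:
E = -69/8 (E = (1/8)*(-69) = -69/8 ≈ -8.6250)
C(o, a) = (-69/8 + a)/(2*o) (C(o, a) = (a - 69/8)/(o + o) = (-69/8 + a)/((2*o)) = (-69/8 + a)*(1/(2*o)) = (-69/8 + a)/(2*o))
C(-27, 68) - 627 = (1/16)*(-69 + 8*68)/(-27) - 627 = (1/16)*(-1/27)*(-69 + 544) - 627 = (1/16)*(-1/27)*475 - 627 = -475/432 - 627 = -271339/432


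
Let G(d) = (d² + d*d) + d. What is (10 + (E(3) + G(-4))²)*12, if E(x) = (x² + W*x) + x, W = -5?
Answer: 7620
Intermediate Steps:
E(x) = x² - 4*x (E(x) = (x² - 5*x) + x = x² - 4*x)
G(d) = d + 2*d² (G(d) = (d² + d²) + d = 2*d² + d = d + 2*d²)
(10 + (E(3) + G(-4))²)*12 = (10 + (3*(-4 + 3) - 4*(1 + 2*(-4)))²)*12 = (10 + (3*(-1) - 4*(1 - 8))²)*12 = (10 + (-3 - 4*(-7))²)*12 = (10 + (-3 + 28)²)*12 = (10 + 25²)*12 = (10 + 625)*12 = 635*12 = 7620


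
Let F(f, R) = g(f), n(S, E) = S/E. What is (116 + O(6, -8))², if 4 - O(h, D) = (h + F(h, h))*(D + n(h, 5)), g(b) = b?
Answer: 1016064/25 ≈ 40643.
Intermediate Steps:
F(f, R) = f
O(h, D) = 4 - 2*h*(D + h/5) (O(h, D) = 4 - (h + h)*(D + h/5) = 4 - 2*h*(D + h*(⅕)) = 4 - 2*h*(D + h/5))
(116 + O(6, -8))² = (116 + (4 - ⅖*6² - 2*(-8)*6))² = (116 + (4 - ⅖*36 + 96))² = (116 + (4 - 72/5 + 96))² = (116 + 428/5)² = (1008/5)² = 1016064/25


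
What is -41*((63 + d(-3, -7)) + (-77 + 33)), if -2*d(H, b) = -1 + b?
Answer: -943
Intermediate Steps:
d(H, b) = ½ - b/2 (d(H, b) = -(-1 + b)/2 = ½ - b/2)
-41*((63 + d(-3, -7)) + (-77 + 33)) = -41*((63 + (½ - ½*(-7))) + (-77 + 33)) = -41*((63 + (½ + 7/2)) - 44) = -41*((63 + 4) - 44) = -41*(67 - 44) = -41*23 = -943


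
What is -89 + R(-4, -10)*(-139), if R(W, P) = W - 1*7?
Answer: 1440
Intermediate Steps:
R(W, P) = -7 + W (R(W, P) = W - 7 = -7 + W)
-89 + R(-4, -10)*(-139) = -89 + (-7 - 4)*(-139) = -89 - 11*(-139) = -89 + 1529 = 1440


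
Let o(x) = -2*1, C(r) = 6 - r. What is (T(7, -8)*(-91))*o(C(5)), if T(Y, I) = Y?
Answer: 1274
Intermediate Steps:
o(x) = -2
(T(7, -8)*(-91))*o(C(5)) = (7*(-91))*(-2) = -637*(-2) = 1274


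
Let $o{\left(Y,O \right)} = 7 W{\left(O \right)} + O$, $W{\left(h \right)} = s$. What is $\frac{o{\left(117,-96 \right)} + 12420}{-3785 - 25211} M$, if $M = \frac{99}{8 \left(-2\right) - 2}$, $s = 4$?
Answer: $\frac{1544}{659} \approx 2.3429$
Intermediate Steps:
$W{\left(h \right)} = 4$
$o{\left(Y,O \right)} = 28 + O$ ($o{\left(Y,O \right)} = 7 \cdot 4 + O = 28 + O$)
$M = - \frac{11}{2}$ ($M = \frac{99}{-16 - 2} = \frac{99}{-18} = 99 \left(- \frac{1}{18}\right) = - \frac{11}{2} \approx -5.5$)
$\frac{o{\left(117,-96 \right)} + 12420}{-3785 - 25211} M = \frac{\left(28 - 96\right) + 12420}{-3785 - 25211} \left(- \frac{11}{2}\right) = \frac{-68 + 12420}{-28996} \left(- \frac{11}{2}\right) = 12352 \left(- \frac{1}{28996}\right) \left(- \frac{11}{2}\right) = \left(- \frac{3088}{7249}\right) \left(- \frac{11}{2}\right) = \frac{1544}{659}$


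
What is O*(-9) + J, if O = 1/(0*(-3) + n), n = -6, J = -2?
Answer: -1/2 ≈ -0.50000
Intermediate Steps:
O = -1/6 (O = 1/(0*(-3) - 6) = 1/(0 - 6) = 1/(-6) = -1/6 ≈ -0.16667)
O*(-9) + J = -1/6*(-9) - 2 = 3/2 - 2 = -1/2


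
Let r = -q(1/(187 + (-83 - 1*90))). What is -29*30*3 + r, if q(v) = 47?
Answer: -2657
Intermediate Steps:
r = -47 (r = -1*47 = -47)
-29*30*3 + r = -29*30*3 - 47 = -870*3 - 47 = -2610 - 47 = -2657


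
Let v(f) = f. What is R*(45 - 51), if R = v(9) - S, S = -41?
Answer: -300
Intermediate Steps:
R = 50 (R = 9 - 1*(-41) = 9 + 41 = 50)
R*(45 - 51) = 50*(45 - 51) = 50*(-6) = -300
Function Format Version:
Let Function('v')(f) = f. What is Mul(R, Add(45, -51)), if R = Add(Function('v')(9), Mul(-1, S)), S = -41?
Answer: -300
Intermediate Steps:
R = 50 (R = Add(9, Mul(-1, -41)) = Add(9, 41) = 50)
Mul(R, Add(45, -51)) = Mul(50, Add(45, -51)) = Mul(50, -6) = -300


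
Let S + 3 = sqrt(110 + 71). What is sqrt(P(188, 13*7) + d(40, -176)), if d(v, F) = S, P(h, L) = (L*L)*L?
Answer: sqrt(753568 + sqrt(181)) ≈ 868.09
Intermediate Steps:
P(h, L) = L**3 (P(h, L) = L**2*L = L**3)
S = -3 + sqrt(181) (S = -3 + sqrt(110 + 71) = -3 + sqrt(181) ≈ 10.454)
d(v, F) = -3 + sqrt(181)
sqrt(P(188, 13*7) + d(40, -176)) = sqrt((13*7)**3 + (-3 + sqrt(181))) = sqrt(91**3 + (-3 + sqrt(181))) = sqrt(753571 + (-3 + sqrt(181))) = sqrt(753568 + sqrt(181))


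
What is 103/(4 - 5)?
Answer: -103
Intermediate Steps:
103/(4 - 5) = 103/(-1) = -1*103 = -103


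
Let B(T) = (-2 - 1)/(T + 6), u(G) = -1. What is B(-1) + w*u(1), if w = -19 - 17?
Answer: 177/5 ≈ 35.400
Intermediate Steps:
B(T) = -3/(6 + T)
w = -36
B(-1) + w*u(1) = -3/(6 - 1) - 36*(-1) = -3/5 + 36 = -3*⅕ + 36 = -⅗ + 36 = 177/5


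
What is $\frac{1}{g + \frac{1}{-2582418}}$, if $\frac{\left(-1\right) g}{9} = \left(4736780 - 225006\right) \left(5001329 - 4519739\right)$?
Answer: $- \frac{2582418}{50500287111012442921} \approx -5.1137 \cdot 10^{-14}$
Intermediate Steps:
$g = -19555427165940$ ($g = - 9 \left(4736780 - 225006\right) \left(5001329 - 4519739\right) = - 9 \cdot 4511774 \cdot 481590 = \left(-9\right) 2172825240660 = -19555427165940$)
$\frac{1}{g + \frac{1}{-2582418}} = \frac{1}{-19555427165940 + \frac{1}{-2582418}} = \frac{1}{-19555427165940 - \frac{1}{2582418}} = \frac{1}{- \frac{50500287111012442921}{2582418}} = - \frac{2582418}{50500287111012442921}$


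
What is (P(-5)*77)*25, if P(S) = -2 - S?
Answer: 5775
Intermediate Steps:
(P(-5)*77)*25 = ((-2 - 1*(-5))*77)*25 = ((-2 + 5)*77)*25 = (3*77)*25 = 231*25 = 5775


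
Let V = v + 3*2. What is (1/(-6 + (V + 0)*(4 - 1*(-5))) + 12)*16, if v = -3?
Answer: 4048/21 ≈ 192.76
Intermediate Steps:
V = 3 (V = -3 + 3*2 = -3 + 6 = 3)
(1/(-6 + (V + 0)*(4 - 1*(-5))) + 12)*16 = (1/(-6 + (3 + 0)*(4 - 1*(-5))) + 12)*16 = (1/(-6 + 3*(4 + 5)) + 12)*16 = (1/(-6 + 3*9) + 12)*16 = (1/(-6 + 27) + 12)*16 = (1/21 + 12)*16 = (253/21)*16 = 4048/21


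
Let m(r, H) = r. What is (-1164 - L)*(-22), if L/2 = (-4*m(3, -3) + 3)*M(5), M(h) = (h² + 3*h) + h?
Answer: 7788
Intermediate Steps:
M(h) = h² + 4*h
L = -810 (L = 2*((-4*3 + 3)*(5*(4 + 5))) = 2*((-12 + 3)*(5*9)) = 2*(-9*45) = 2*(-405) = -810)
(-1164 - L)*(-22) = (-1164 - 1*(-810))*(-22) = (-1164 + 810)*(-22) = -354*(-22) = 7788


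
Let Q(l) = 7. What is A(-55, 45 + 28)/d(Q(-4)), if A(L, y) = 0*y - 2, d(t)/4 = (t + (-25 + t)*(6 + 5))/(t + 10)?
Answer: 17/382 ≈ 0.044503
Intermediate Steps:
d(t) = 4*(-275 + 12*t)/(10 + t) (d(t) = 4*((t + (-25 + t)*(6 + 5))/(t + 10)) = 4*((t + (-25 + t)*11)/(10 + t)) = 4*((t + (-275 + 11*t))/(10 + t)) = 4*((-275 + 12*t)/(10 + t)) = 4*(-275 + 12*t)/(10 + t))
A(L, y) = -2 (A(L, y) = 0 - 2 = -2)
A(-55, 45 + 28)/d(Q(-4)) = -2*(10 + 7)/(4*(-275 + 12*7)) = -2*17/(4*(-275 + 84)) = -2/(4*(1/17)*(-191)) = -2/(-764/17) = -2*(-17/764) = 17/382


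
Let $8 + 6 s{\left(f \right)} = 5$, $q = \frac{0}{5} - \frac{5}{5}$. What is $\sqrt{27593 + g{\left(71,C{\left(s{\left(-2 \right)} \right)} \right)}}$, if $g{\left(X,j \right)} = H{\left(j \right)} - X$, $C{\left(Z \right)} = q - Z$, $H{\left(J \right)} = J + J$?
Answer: $\sqrt{27521} \approx 165.89$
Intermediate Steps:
$q = -1$ ($q = 0 \cdot \frac{1}{5} - 1 = 0 - 1 = -1$)
$H{\left(J \right)} = 2 J$
$s{\left(f \right)} = - \frac{1}{2}$ ($s{\left(f \right)} = - \frac{4}{3} + \frac{1}{6} \cdot 5 = - \frac{4}{3} + \frac{5}{6} = - \frac{1}{2}$)
$C{\left(Z \right)} = -1 - Z$
$g{\left(X,j \right)} = - X + 2 j$ ($g{\left(X,j \right)} = 2 j - X = - X + 2 j$)
$\sqrt{27593 + g{\left(71,C{\left(s{\left(-2 \right)} \right)} \right)}} = \sqrt{27593 + \left(\left(-1\right) 71 + 2 \left(-1 - - \frac{1}{2}\right)\right)} = \sqrt{27593 - \left(71 - 2 \left(-1 + \frac{1}{2}\right)\right)} = \sqrt{27593 + \left(-71 + 2 \left(- \frac{1}{2}\right)\right)} = \sqrt{27593 - 72} = \sqrt{27521}$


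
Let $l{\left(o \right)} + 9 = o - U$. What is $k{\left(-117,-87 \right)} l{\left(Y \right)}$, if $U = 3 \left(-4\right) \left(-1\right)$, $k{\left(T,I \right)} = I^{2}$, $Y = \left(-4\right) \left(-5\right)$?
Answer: $-7569$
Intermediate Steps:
$Y = 20$
$U = 12$ ($U = \left(-12\right) \left(-1\right) = 12$)
$l{\left(o \right)} = -21 + o$ ($l{\left(o \right)} = -9 + \left(o - 12\right) = -9 + \left(-12 + o\right) = -21 + o$)
$k{\left(-117,-87 \right)} l{\left(Y \right)} = \left(-87\right)^{2} \left(-21 + 20\right) = 7569 \left(-1\right) = -7569$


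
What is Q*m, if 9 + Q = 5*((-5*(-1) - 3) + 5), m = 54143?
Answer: 1407718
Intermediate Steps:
Q = 26 (Q = -9 + 5*((-5*(-1) - 3) + 5) = -9 + 5*((5 - 3) + 5) = -9 + 5*(2 + 5) = -9 + 5*7 = -9 + 35 = 26)
Q*m = 26*54143 = 1407718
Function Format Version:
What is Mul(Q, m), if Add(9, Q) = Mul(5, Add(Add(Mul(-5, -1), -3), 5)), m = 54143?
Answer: 1407718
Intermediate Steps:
Q = 26 (Q = Add(-9, Mul(5, Add(Add(Mul(-5, -1), -3), 5))) = Add(-9, Mul(5, Add(Add(5, -3), 5))) = Add(-9, Mul(5, Add(2, 5))) = Add(-9, Mul(5, 7)) = Add(-9, 35) = 26)
Mul(Q, m) = Mul(26, 54143) = 1407718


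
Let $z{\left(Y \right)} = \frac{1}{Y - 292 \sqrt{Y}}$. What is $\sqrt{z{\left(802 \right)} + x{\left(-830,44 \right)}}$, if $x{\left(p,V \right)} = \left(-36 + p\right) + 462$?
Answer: $\frac{\sqrt{648014 - 235936 \sqrt{802}}}{2 \sqrt{-401 + 146 \sqrt{802}}} \approx 20.1 i$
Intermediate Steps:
$x{\left(p,V \right)} = 426 + p$
$\sqrt{z{\left(802 \right)} + x{\left(-830,44 \right)}} = \sqrt{\frac{1}{802 - 292 \sqrt{802}} + \left(426 - 830\right)} = \sqrt{\frac{1}{802 - 292 \sqrt{802}} - 404} = \sqrt{-404 + \frac{1}{802 - 292 \sqrt{802}}}$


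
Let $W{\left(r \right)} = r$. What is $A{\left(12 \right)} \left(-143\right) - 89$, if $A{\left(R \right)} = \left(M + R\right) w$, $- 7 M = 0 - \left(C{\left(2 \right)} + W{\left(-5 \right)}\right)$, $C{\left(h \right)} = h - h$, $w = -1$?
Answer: $\frac{10674}{7} \approx 1524.9$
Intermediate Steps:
$C{\left(h \right)} = 0$
$M = - \frac{5}{7}$ ($M = - \frac{0 - \left(0 - 5\right)}{7} = - \frac{0 - -5}{7} = - \frac{0 + 5}{7} = \left(- \frac{1}{7}\right) 5 = - \frac{5}{7} \approx -0.71429$)
$A{\left(R \right)} = \frac{5}{7} - R$ ($A{\left(R \right)} = \left(- \frac{5}{7} + R\right) \left(-1\right) = \frac{5}{7} - R$)
$A{\left(12 \right)} \left(-143\right) - 89 = \left(\frac{5}{7} - 12\right) \left(-143\right) - 89 = \left(- \frac{79}{7}\right) \left(-143\right) - 89 = \frac{11297}{7} - 89 = \frac{10674}{7}$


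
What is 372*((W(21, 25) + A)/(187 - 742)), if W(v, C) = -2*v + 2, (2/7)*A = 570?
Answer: -48484/37 ≈ -1310.4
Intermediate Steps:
A = 1995 (A = (7/2)*570 = 1995)
W(v, C) = 2 - 2*v
372*((W(21, 25) + A)/(187 - 742)) = 372*(((2 - 2*21) + 1995)/(187 - 742)) = 372*(((2 - 42) + 1995)/(-555)) = 372*((-40 + 1995)*(-1/555)) = 372*(1955*(-1/555)) = 372*(-391/111) = -48484/37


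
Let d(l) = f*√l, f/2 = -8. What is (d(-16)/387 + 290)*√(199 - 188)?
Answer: √11*(290 - 64*I/387) ≈ 961.82 - 0.54849*I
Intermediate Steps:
f = -16 (f = 2*(-8) = -16)
d(l) = -16*√l
(d(-16)/387 + 290)*√(199 - 188) = (-64*I/387 + 290)*√(199 - 188) = (-64*I*(1/387) + 290)*√11 = (-64*I/387 + 290)*√11 = (290 - 64*I/387)*√11 = √11*(290 - 64*I/387)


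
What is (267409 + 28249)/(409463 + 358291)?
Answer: 147829/383877 ≈ 0.38509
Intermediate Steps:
(267409 + 28249)/(409463 + 358291) = 295658/767754 = 295658*(1/767754) = 147829/383877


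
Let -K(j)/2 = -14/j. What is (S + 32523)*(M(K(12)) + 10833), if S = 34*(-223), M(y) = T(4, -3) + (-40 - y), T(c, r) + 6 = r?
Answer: 806716645/3 ≈ 2.6891e+8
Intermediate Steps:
T(c, r) = -6 + r
K(j) = 28/j (K(j) = -(-28)/j = 28/j)
M(y) = -49 - y (M(y) = (-6 - 3) + (-40 - y) = -9 + (-40 - y) = -49 - y)
S = -7582
(S + 32523)*(M(K(12)) + 10833) = (-7582 + 32523)*((-49 - 28/12) + 10833) = 24941*((-49 - 28/12) + 10833) = 24941*((-49 - 1*7/3) + 10833) = 24941*((-49 - 7/3) + 10833) = 24941*(-154/3 + 10833) = 24941*(32345/3) = 806716645/3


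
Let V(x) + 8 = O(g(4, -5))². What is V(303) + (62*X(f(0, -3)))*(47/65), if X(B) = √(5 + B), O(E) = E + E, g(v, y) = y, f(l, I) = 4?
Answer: 14722/65 ≈ 226.49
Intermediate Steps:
O(E) = 2*E
V(x) = 92 (V(x) = -8 + (2*(-5))² = -8 + (-10)² = -8 + 100 = 92)
V(303) + (62*X(f(0, -3)))*(47/65) = 92 + (62*√(5 + 4))*(47/65) = 92 + (62*√9)*(47*(1/65)) = 92 + (62*3)*(47/65) = 92 + 186*(47/65) = 92 + 8742/65 = 14722/65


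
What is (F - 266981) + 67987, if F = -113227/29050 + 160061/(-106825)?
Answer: -24701924375953/124130650 ≈ -1.9900e+5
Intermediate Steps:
F = -669809853/124130650 (F = -113227*1/29050 + 160061*(-1/106825) = -113227/29050 - 160061/106825 = -669809853/124130650 ≈ -5.3960)
(F - 266981) + 67987 = (-669809853/124130650 - 266981) + 67987 = -33141194877503/124130650 + 67987 = -24701924375953/124130650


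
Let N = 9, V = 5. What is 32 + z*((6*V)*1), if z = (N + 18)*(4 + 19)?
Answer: 18662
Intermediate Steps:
z = 621 (z = (9 + 18)*(4 + 19) = 27*23 = 621)
32 + z*((6*V)*1) = 32 + 621*((6*5)*1) = 32 + 621*(30*1) = 32 + 621*30 = 32 + 18630 = 18662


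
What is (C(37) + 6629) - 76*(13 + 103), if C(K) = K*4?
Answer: -2039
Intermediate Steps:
C(K) = 4*K
(C(37) + 6629) - 76*(13 + 103) = (4*37 + 6629) - 76*(13 + 103) = (148 + 6629) - 76*116 = 6777 - 1*8816 = 6777 - 8816 = -2039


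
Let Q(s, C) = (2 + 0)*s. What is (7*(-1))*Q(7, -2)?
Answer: -98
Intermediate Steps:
Q(s, C) = 2*s
(7*(-1))*Q(7, -2) = (7*(-1))*(2*7) = -7*14 = -98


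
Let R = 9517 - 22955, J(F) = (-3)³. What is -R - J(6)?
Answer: 13465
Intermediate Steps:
J(F) = -27
R = -13438
-R - J(6) = -1*(-13438) - 1*(-27) = 13438 + 27 = 13465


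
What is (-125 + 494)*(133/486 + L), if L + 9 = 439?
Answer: 8573633/54 ≈ 1.5877e+5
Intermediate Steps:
L = 430 (L = -9 + 439 = 430)
(-125 + 494)*(133/486 + L) = (-125 + 494)*(133/486 + 430) = 369*(133*(1/486) + 430) = 369*(133/486 + 430) = 369*(209113/486) = 8573633/54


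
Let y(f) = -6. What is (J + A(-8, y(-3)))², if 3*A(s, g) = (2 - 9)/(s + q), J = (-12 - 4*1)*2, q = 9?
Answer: 10609/9 ≈ 1178.8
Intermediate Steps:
J = -32 (J = (-12 - 4)*2 = -16*2 = -32)
A(s, g) = -7/(3*(9 + s)) (A(s, g) = ((2 - 9)/(s + 9))/3 = (-7/(9 + s))/3 = -7/(3*(9 + s)))
(J + A(-8, y(-3)))² = (-32 - 7/(27 + 3*(-8)))² = (-32 - 7/(27 - 24))² = (-32 - 7/3)² = (-103/3)² = 10609/9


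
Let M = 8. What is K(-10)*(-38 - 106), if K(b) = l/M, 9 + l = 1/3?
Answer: 156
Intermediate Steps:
l = -26/3 (l = -9 + 1/3 = -9 + 1*(⅓) = -9 + ⅓ = -26/3 ≈ -8.6667)
K(b) = -13/12 (K(b) = -26/3/8 = -26/3*⅛ = -13/12)
K(-10)*(-38 - 106) = -13*(-38 - 106)/12 = -13/12*(-144) = 156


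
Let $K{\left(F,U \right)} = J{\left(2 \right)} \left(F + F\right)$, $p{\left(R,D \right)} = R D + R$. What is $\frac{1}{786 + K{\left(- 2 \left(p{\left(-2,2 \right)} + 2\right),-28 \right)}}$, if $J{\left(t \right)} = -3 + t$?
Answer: $\frac{1}{770} \approx 0.0012987$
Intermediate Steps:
$p{\left(R,D \right)} = R + D R$ ($p{\left(R,D \right)} = D R + R = R + D R$)
$K{\left(F,U \right)} = - 2 F$ ($K{\left(F,U \right)} = \left(-3 + 2\right) \left(F + F\right) = - 2 F$)
$\frac{1}{786 + K{\left(- 2 \left(p{\left(-2,2 \right)} + 2\right),-28 \right)}} = \frac{1}{786 - 2 \left(- 2 \left(- 2 \left(1 + 2\right) + 2\right)\right)} = \frac{1}{786 - 2 \left(- 2 \left(\left(-2\right) 3 + 2\right)\right)} = \frac{1}{786 - 2 \left(- 2 \left(-6 + 2\right)\right)} = \frac{1}{786 - 2 \left(\left(-2\right) \left(-4\right)\right)} = \frac{1}{786 - 16} = \frac{1}{770}$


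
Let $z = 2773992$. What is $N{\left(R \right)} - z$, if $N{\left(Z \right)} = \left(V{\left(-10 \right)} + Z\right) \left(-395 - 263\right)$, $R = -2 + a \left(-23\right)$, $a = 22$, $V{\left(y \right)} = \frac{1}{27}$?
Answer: $- \frac{65873314}{27} \approx -2.4398 \cdot 10^{6}$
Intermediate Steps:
$V{\left(y \right)} = \frac{1}{27}$
$R = -508$ ($R = -2 + 22 \left(-23\right) = -2 - 506 = -508$)
$N{\left(Z \right)} = - \frac{658}{27} - 658 Z$ ($N{\left(Z \right)} = \left(\frac{1}{27} + Z\right) \left(-395 - 263\right) = \left(\frac{1}{27} + Z\right) \left(-658\right) = - \frac{658}{27} - 658 Z$)
$N{\left(R \right)} - z = \left(- \frac{658}{27} - -334264\right) - 2773992 = \left(- \frac{658}{27} + 334264\right) - 2773992 = \frac{9024470}{27} - 2773992 = - \frac{65873314}{27}$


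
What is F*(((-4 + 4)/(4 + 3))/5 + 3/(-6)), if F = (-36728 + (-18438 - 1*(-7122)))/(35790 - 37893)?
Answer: -24022/2103 ≈ -11.423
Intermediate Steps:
F = 48044/2103 (F = (-36728 + (-18438 + 7122))/(-2103) = (-36728 - 11316)*(-1/2103) = -48044*(-1/2103) = 48044/2103 ≈ 22.845)
F*(((-4 + 4)/(4 + 3))/5 + 3/(-6)) = 48044*(((-4 + 4)/(4 + 3))/5 + 3/(-6))/2103 = 48044*((0/7)*(⅕) + 3*(-⅙))/2103 = 48044*((0*(⅐))*(⅕) - ½)/2103 = 48044*(0*(⅕) - ½)/2103 = 48044*(0 - ½)/2103 = (48044/2103)*(-½) = -24022/2103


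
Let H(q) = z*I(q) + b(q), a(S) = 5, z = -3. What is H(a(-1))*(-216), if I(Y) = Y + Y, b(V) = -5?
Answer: 7560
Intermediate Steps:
I(Y) = 2*Y
H(q) = -5 - 6*q (H(q) = -6*q - 5 = -5 - 6*q)
H(a(-1))*(-216) = (-5 - 6*5)*(-216) = (-5 - 30)*(-216) = -35*(-216) = 7560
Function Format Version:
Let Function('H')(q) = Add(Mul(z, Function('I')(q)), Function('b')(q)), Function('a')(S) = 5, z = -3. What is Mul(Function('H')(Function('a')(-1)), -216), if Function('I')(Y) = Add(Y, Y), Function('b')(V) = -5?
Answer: 7560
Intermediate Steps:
Function('I')(Y) = Mul(2, Y)
Function('H')(q) = Add(-5, Mul(-6, q)) (Function('H')(q) = Add(Mul(-3, Mul(2, q)), -5) = Add(Mul(-6, q), -5) = Add(-5, Mul(-6, q)))
Mul(Function('H')(Function('a')(-1)), -216) = Mul(Add(-5, Mul(-6, 5)), -216) = Mul(Add(-5, -30), -216) = Mul(-35, -216) = 7560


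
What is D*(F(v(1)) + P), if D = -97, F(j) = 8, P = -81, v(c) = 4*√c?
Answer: 7081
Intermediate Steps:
D*(F(v(1)) + P) = -97*(8 - 81) = -97*(-73) = 7081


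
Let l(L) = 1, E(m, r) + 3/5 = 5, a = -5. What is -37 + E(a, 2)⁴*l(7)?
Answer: 211131/625 ≈ 337.81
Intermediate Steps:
E(m, r) = 22/5 (E(m, r) = -⅗ + 5 = 22/5)
-37 + E(a, 2)⁴*l(7) = -37 + (22/5)⁴*1 = -37 + (234256/625)*1 = -37 + 234256/625 = 211131/625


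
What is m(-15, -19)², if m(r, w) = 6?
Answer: 36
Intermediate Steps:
m(-15, -19)² = 6² = 36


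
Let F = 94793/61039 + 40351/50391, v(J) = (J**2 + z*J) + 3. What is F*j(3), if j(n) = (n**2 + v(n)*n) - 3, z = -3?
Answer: 3290772160/93206553 ≈ 35.306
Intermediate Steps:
v(J) = 3 + J**2 - 3*J (v(J) = (J**2 - 3*J) + 3 = 3 + J**2 - 3*J)
F = 658154432/279619659 (F = 94793*(1/61039) + 40351*(1/50391) = 94793/61039 + 40351/50391 = 658154432/279619659 ≈ 2.3537)
j(n) = -3 + n**2 + n*(3 + n**2 - 3*n) (j(n) = (n**2 + (3 + n**2 - 3*n)*n) - 3 = (n**2 + n*(3 + n**2 - 3*n)) - 3 = -3 + n**2 + n*(3 + n**2 - 3*n))
F*j(3) = 658154432*(-3 + 3**3 - 2*3**2 + 3*3)/279619659 = 658154432*(-3 + 27 - 2*9 + 9)/279619659 = 658154432*(-3 + 27 - 18 + 9)/279619659 = (658154432/279619659)*15 = 3290772160/93206553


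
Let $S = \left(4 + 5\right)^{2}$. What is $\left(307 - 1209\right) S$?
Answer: $-73062$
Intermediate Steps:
$S = 81$ ($S = 9^{2} = 81$)
$\left(307 - 1209\right) S = \left(307 - 1209\right) 81 = \left(-902\right) 81 = -73062$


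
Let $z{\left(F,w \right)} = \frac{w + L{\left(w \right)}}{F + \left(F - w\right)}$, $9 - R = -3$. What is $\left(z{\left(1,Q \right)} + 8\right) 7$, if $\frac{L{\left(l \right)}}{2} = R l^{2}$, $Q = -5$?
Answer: $651$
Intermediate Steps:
$R = 12$ ($R = 9 - -3 = 9 + 3 = 12$)
$L{\left(l \right)} = 24 l^{2}$ ($L{\left(l \right)} = 2 \cdot 12 l^{2} = 24 l^{2}$)
$z{\left(F,w \right)} = \frac{w + 24 w^{2}}{- w + 2 F}$ ($z{\left(F,w \right)} = \frac{w + 24 w^{2}}{F + \left(F - w\right)} = \frac{w + 24 w^{2}}{- w + 2 F}$)
$\left(z{\left(1,Q \right)} + 8\right) 7 = \left(- \frac{5 \left(1 + 24 \left(-5\right)\right)}{\left(-1\right) \left(-5\right) + 2 \cdot 1} + 8\right) 7 = \left(- \frac{5 \left(1 - 120\right)}{5 + 2} + 8\right) 7 = \left(\left(-5\right) \frac{1}{7} \left(-119\right) + 8\right) 7 = \left(85 + 8\right) 7 = 93 \cdot 7 = 651$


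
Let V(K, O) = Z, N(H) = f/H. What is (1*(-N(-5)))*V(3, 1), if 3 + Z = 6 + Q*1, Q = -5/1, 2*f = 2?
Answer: -⅖ ≈ -0.40000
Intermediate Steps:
f = 1 (f = (½)*2 = 1)
Q = -5 (Q = -5*1 = -5)
N(H) = 1/H
Z = -2 (Z = -3 + (6 - 5*1) = -3 + (6 - 5) = -3 + 1 = -2)
V(K, O) = -2
(1*(-N(-5)))*V(3, 1) = (1*(-1/(-5)))*(-2) = (1*(-1*(-⅕)))*(-2) = (1*(⅕))*(-2) = (⅕)*(-2) = -⅖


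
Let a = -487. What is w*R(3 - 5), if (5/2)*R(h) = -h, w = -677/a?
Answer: 2708/2435 ≈ 1.1121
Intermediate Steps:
w = 677/487 (w = -677/(-487) = -677*(-1/487) = 677/487 ≈ 1.3901)
R(h) = -2*h/5 (R(h) = 2*(-h)/5 = -2*h/5)
w*R(3 - 5) = 677*(-2*(3 - 5)/5)/487 = 677*(-2/5*(-2))/487 = (677/487)*(4/5) = 2708/2435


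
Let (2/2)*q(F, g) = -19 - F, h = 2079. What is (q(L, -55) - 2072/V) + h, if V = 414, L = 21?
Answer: 421037/207 ≈ 2034.0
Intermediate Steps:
q(F, g) = -19 - F
(q(L, -55) - 2072/V) + h = ((-19 - 1*21) - 2072/414) + 2079 = ((-19 - 21) - 2072*1/414) + 2079 = (-40 - 1036/207) + 2079 = -9316/207 + 2079 = 421037/207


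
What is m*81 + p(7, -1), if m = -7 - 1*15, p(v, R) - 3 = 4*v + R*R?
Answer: -1750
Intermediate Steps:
p(v, R) = 3 + R² + 4*v (p(v, R) = 3 + (4*v + R*R) = 3 + (4*v + R²) = 3 + (R² + 4*v) = 3 + R² + 4*v)
m = -22 (m = -7 - 15 = -22)
m*81 + p(7, -1) = -22*81 + (3 + (-1)² + 4*7) = -1782 + (3 + 1 + 28) = -1782 + 32 = -1750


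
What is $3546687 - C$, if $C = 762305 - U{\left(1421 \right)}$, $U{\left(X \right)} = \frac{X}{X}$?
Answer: $2784383$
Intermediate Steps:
$U{\left(X \right)} = 1$
$C = 762304$ ($C = 762305 - 1 = 762304$)
$3546687 - C = 3546687 - 762304 = 2784383$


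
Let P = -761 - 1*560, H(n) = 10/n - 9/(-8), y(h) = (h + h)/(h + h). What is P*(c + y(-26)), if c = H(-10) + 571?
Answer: -6046217/8 ≈ -7.5578e+5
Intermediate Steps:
y(h) = 1 (y(h) = (2*h)/((2*h)) = (2*h)*(1/(2*h)) = 1)
H(n) = 9/8 + 10/n (H(n) = 10/n - 9*(-⅛) = 10/n + 9/8 = 9/8 + 10/n)
c = 4569/8 (c = (9/8 + 10/(-10)) + 571 = (9/8 + 10*(-⅒)) + 571 = (9/8 - 1) + 571 = ⅛ + 571 = 4569/8 ≈ 571.13)
P = -1321 (P = -761 - 560 = -1321)
P*(c + y(-26)) = -1321*(4569/8 + 1) = -1321*4577/8 = -6046217/8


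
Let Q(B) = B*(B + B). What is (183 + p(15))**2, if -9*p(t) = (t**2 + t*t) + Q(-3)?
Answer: 17161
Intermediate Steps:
Q(B) = 2*B**2 (Q(B) = B*(2*B) = 2*B**2)
p(t) = -2 - 2*t**2/9 (p(t) = -((t**2 + t*t) + 2*(-3)**2)/9 = -((t**2 + t**2) + 2*9)/9 = -(2*t**2 + 18)/9 = -(18 + 2*t**2)/9 = -2 - 2*t**2/9)
(183 + p(15))**2 = (183 + (-2 - 2/9*15**2))**2 = (183 + (-2 - 2/9*225))**2 = (183 + (-2 - 50))**2 = (183 - 52)**2 = 131**2 = 17161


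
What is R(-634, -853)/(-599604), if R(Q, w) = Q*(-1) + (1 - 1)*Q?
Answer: -317/299802 ≈ -0.0010574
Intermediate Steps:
R(Q, w) = -Q (R(Q, w) = -Q + 0*Q = -Q + 0 = -Q)
R(-634, -853)/(-599604) = -1*(-634)/(-599604) = 634*(-1/599604) = -317/299802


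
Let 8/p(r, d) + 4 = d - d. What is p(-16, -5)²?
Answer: 4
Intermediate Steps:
p(r, d) = -2 (p(r, d) = 8/(-4 + (d - d)) = 8/(-4 + 0) = 8/(-4) = 8*(-¼) = -2)
p(-16, -5)² = (-2)² = 4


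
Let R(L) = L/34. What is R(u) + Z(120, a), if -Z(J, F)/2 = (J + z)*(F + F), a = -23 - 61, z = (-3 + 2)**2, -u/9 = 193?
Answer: 1380567/34 ≈ 40605.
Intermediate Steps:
u = -1737 (u = -9*193 = -1737)
z = 1 (z = (-1)**2 = 1)
R(L) = L/34 (R(L) = L*(1/34) = L/34)
a = -84
Z(J, F) = -4*F*(1 + J) (Z(J, F) = -2*(J + 1)*(F + F) = -2*(1 + J)*2*F = -4*F*(1 + J))
R(u) + Z(120, a) = (1/34)*(-1737) - 4*(-84)*(1 + 120) = -1737/34 - 4*(-84)*121 = -1737/34 + 40656 = 1380567/34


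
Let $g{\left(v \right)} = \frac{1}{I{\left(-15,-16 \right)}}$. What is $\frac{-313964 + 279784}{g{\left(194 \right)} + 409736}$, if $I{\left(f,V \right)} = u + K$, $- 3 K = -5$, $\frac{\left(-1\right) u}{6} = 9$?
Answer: $- \frac{5366260}{64328549} \approx -0.08342$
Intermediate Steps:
$u = -54$ ($u = \left(-6\right) 9 = -54$)
$K = \frac{5}{3}$ ($K = \left(- \frac{1}{3}\right) \left(-5\right) = \frac{5}{3} \approx 1.6667$)
$I{\left(f,V \right)} = - \frac{157}{3}$ ($I{\left(f,V \right)} = -54 + \frac{5}{3} = - \frac{157}{3}$)
$g{\left(v \right)} = - \frac{3}{157}$ ($g{\left(v \right)} = \frac{1}{- \frac{157}{3}} = - \frac{3}{157}$)
$\frac{-313964 + 279784}{g{\left(194 \right)} + 409736} = \frac{-313964 + 279784}{- \frac{3}{157} + 409736} = - \frac{34180}{\frac{64328549}{157}} = \left(-34180\right) \frac{157}{64328549} = - \frac{5366260}{64328549}$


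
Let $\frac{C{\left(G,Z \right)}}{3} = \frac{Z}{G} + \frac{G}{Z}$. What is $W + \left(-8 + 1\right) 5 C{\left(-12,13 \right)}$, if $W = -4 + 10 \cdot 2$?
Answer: $\frac{11787}{52} \approx 226.67$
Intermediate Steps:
$W = 16$ ($W = -4 + 20 = 16$)
$C{\left(G,Z \right)} = \frac{3 G}{Z} + \frac{3 Z}{G}$ ($C{\left(G,Z \right)} = 3 \left(\frac{Z}{G} + \frac{G}{Z}\right) = 3 \left(\frac{G}{Z} + \frac{Z}{G}\right) = \frac{3 G}{Z} + \frac{3 Z}{G}$)
$W + \left(-8 + 1\right) 5 C{\left(-12,13 \right)} = 16 + \left(-8 + 1\right) 5 \left(3 \left(-12\right) \frac{1}{13} + 3 \cdot 13 \frac{1}{-12}\right) = 16 + \left(-7\right) 5 \left(3 \left(-12\right) \frac{1}{13} + 3 \cdot 13 \left(- \frac{1}{12}\right)\right) = 16 - 35 \left(- \frac{36}{13} - \frac{13}{4}\right) = 16 - - \frac{10955}{52} = 16 + \frac{10955}{52} = \frac{11787}{52}$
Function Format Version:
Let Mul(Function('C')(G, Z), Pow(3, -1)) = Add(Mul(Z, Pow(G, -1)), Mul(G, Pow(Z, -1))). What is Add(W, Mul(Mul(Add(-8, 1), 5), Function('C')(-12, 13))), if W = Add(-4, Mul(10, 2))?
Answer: Rational(11787, 52) ≈ 226.67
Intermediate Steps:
W = 16 (W = Add(-4, 20) = 16)
Function('C')(G, Z) = Add(Mul(3, G, Pow(Z, -1)), Mul(3, Z, Pow(G, -1))) (Function('C')(G, Z) = Mul(3, Add(Mul(Z, Pow(G, -1)), Mul(G, Pow(Z, -1)))) = Mul(3, Add(Mul(G, Pow(Z, -1)), Mul(Z, Pow(G, -1)))) = Add(Mul(3, G, Pow(Z, -1)), Mul(3, Z, Pow(G, -1))))
Add(W, Mul(Mul(Add(-8, 1), 5), Function('C')(-12, 13))) = Add(16, Mul(Mul(Add(-8, 1), 5), Add(Mul(3, -12, Pow(13, -1)), Mul(3, 13, Pow(-12, -1))))) = Add(16, Mul(Mul(-7, 5), Add(Mul(3, -12, Rational(1, 13)), Mul(3, 13, Rational(-1, 12))))) = Add(16, Mul(-35, Add(Rational(-36, 13), Rational(-13, 4)))) = Add(16, Mul(-35, Rational(-313, 52))) = Add(16, Rational(10955, 52)) = Rational(11787, 52)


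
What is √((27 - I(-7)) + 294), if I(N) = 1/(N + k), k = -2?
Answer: 17*√10/3 ≈ 17.920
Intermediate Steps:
I(N) = 1/(-2 + N) (I(N) = 1/(N - 2) = 1/(-2 + N))
√((27 - I(-7)) + 294) = √((27 - 1/(-2 - 7)) + 294) = √((27 - 1/(-9)) + 294) = √((27 - 1*(-⅑)) + 294) = √((27 + ⅑) + 294) = √(244/9 + 294) = √(2890/9) = 17*√10/3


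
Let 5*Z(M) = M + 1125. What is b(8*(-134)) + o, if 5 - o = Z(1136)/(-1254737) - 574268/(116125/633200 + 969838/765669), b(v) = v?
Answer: 69679917194723555683614/176419719715454765 ≈ 3.9497e+5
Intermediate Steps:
Z(M) = 225 + M/5 (Z(M) = (M + 1125)/5 = (1125 + M)/5 = 225 + M/5)
o = 69869039134258523191694/176419719715454765 (o = 5 - ((225 + (⅕)*1136)/(-1254737) - 574268/(116125/633200 + 969838/765669)) = 5 - ((225 + 1136/5)*(-1/1254737) - 574268/(116125*(1/633200) + 969838*(1/765669))) = 5 - ((2261/5)*(-1/1254737) - 574268/(4645/25328 + 969838/765669)) = 5 - (-2261/6273685 - 574268/28120589369/19392864432) = 5 - (-2261/6273685 - 574268*19392864432/28120589369) = 5 - (-2261/6273685 - 11136701471635776/28120589369) = 5 - 1*(-69868157035659945917869/176419719715454765) = 5 + 69868157035659945917869/176419719715454765 = 69869039134258523191694/176419719715454765 ≈ 3.9604e+5)
b(8*(-134)) + o = 8*(-134) + 69869039134258523191694/176419719715454765 = -1072 + 69869039134258523191694/176419719715454765 = 69679917194723555683614/176419719715454765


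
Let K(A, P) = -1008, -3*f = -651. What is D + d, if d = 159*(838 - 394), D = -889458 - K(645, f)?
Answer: -817854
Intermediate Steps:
f = 217 (f = -⅓*(-651) = 217)
D = -888450 (D = -889458 - 1*(-1008) = -889458 + 1008 = -888450)
d = 70596 (d = 159*444 = 70596)
D + d = -888450 + 70596 = -817854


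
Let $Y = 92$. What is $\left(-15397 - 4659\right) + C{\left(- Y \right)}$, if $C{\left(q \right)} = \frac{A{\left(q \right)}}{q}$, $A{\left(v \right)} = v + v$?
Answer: $-20054$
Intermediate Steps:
$A{\left(v \right)} = 2 v$
$C{\left(q \right)} = 2$ ($C{\left(q \right)} = \frac{2 q}{q} = 2$)
$\left(-15397 - 4659\right) + C{\left(- Y \right)} = \left(-15397 - 4659\right) + 2 = -20056 + 2 = -20054$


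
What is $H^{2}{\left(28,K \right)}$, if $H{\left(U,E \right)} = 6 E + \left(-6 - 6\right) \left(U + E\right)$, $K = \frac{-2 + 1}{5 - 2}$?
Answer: $111556$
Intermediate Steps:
$K = - \frac{1}{3} \approx -0.33333$
$H{\left(U,E \right)} = - 12 U - 6 E$ ($H{\left(U,E \right)} = 6 E - 12 \left(E + U\right) = 6 E - \left(12 E + 12 U\right) = - 12 U - 6 E$)
$H^{2}{\left(28,K \right)} = \left(\left(-12\right) 28 - -2\right)^{2} = \left(-336 + 2\right)^{2} = \left(-334\right)^{2} = 111556$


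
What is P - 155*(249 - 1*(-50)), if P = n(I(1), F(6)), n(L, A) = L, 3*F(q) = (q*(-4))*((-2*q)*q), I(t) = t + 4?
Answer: -46340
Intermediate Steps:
I(t) = 4 + t
F(q) = 8*q³/3 (F(q) = ((q*(-4))*((-2*q)*q))/3 = ((-4*q)*(-2*q²))/3 = (8*q³)/3 = 8*q³/3)
P = 5 (P = 4 + 1 = 5)
P - 155*(249 - 1*(-50)) = 5 - 155*(249 - 1*(-50)) = 5 - 155*(249 + 50) = 5 - 155*299 = 5 - 46345 = -46340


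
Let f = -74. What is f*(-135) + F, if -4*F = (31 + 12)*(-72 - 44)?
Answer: 11237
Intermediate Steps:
F = 1247 (F = -(31 + 12)*(-72 - 44)/4 = -43*(-116)/4 = -¼*(-4988) = 1247)
f*(-135) + F = -74*(-135) + 1247 = 9990 + 1247 = 11237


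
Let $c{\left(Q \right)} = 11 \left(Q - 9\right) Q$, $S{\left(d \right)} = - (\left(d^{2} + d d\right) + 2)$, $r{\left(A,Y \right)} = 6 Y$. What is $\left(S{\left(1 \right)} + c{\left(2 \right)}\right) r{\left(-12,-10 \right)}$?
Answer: $9480$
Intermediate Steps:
$S{\left(d \right)} = -2 - 2 d^{2}$ ($S{\left(d \right)} = - (\left(d^{2} + d^{2}\right) + 2) = - (2 d^{2} + 2) = - (2 + 2 d^{2}) = -2 - 2 d^{2}$)
$c{\left(Q \right)} = Q \left(-99 + 11 Q\right)$ ($c{\left(Q \right)} = 11 \left(-9 + Q\right) Q = \left(-99 + 11 Q\right) Q = Q \left(-99 + 11 Q\right)$)
$\left(S{\left(1 \right)} + c{\left(2 \right)}\right) r{\left(-12,-10 \right)} = \left(\left(-2 - 2 \cdot 1^{2}\right) + 11 \cdot 2 \left(-9 + 2\right)\right) 6 \left(-10\right) = \left(\left(-2 - 2\right) + 11 \cdot 2 \left(-7\right)\right) \left(-60\right) = \left(\left(-2 - 2\right) - 154\right) \left(-60\right) = \left(-4 - 154\right) \left(-60\right) = \left(-158\right) \left(-60\right) = 9480$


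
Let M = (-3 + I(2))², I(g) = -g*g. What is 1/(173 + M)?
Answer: 1/222 ≈ 0.0045045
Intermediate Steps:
I(g) = -g²
M = 49 (M = (-3 - 1*2²)² = (-3 - 1*4)² = (-3 - 4)² = (-7)² = 49)
1/(173 + M) = 1/(173 + 49) = 1/222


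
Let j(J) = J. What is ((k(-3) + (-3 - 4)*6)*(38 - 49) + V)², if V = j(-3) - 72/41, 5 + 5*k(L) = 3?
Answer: 8956161769/42025 ≈ 2.1312e+5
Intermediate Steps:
k(L) = -⅖ (k(L) = -1 + (⅕)*3 = -1 + ⅗ = -⅖)
V = -195/41 (V = -3 - 72/41 = -195/41 ≈ -4.7561)
((k(-3) + (-3 - 4)*6)*(38 - 49) + V)² = ((-⅖ + (-3 - 4)*6)*(38 - 49) - 195/41)² = ((-⅖ - 7*6)*(-11) - 195/41)² = ((-⅖ - 42)*(-11) - 195/41)² = (-212/5*(-11) - 195/41)² = (2332/5 - 195/41)² = (94637/205)² = 8956161769/42025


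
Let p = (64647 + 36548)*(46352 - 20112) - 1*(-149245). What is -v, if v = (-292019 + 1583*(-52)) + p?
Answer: -2655131710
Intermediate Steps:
p = 2655506045 (p = 101195*26240 + 149245 = 2655356800 + 149245 = 2655506045)
v = 2655131710 (v = (-292019 + 1583*(-52)) + 2655506045 = (-292019 - 82316) + 2655506045 = -374335 + 2655506045 = 2655131710)
-v = -1*2655131710 = -2655131710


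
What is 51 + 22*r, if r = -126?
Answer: -2721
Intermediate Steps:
51 + 22*r = 51 + 22*(-126) = 51 - 2772 = -2721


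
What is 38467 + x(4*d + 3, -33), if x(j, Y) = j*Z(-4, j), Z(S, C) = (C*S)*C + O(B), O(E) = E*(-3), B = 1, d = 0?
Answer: 38350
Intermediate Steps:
O(E) = -3*E
Z(S, C) = -3 + S*C² (Z(S, C) = (C*S)*C - 3*1 = S*C² - 3 = -3 + S*C²)
x(j, Y) = j*(-3 - 4*j²)
38467 + x(4*d + 3, -33) = 38467 - (4*0 + 3)*(3 + 4*(4*0 + 3)²) = 38467 - (0 + 3)*(3 + 4*(0 + 3)²) = 38467 - 1*3*(3 + 4*3²) = 38467 - 1*3*(3 + 4*9) = 38467 - 1*3*(3 + 36) = 38467 - 1*3*39 = 38467 - 117 = 38350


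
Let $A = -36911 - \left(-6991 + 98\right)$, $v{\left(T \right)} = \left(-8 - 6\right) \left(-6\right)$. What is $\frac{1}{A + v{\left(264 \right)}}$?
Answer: $- \frac{1}{29934} \approx -3.3407 \cdot 10^{-5}$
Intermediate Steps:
$v{\left(T \right)} = 84$ ($v{\left(T \right)} = \left(-14\right) \left(-6\right) = 84$)
$A = -30018$ ($A = -36911 - -6893 = -36911 + 6893 = -30018$)
$\frac{1}{A + v{\left(264 \right)}} = \frac{1}{-30018 + 84} = \frac{1}{-29934} = - \frac{1}{29934}$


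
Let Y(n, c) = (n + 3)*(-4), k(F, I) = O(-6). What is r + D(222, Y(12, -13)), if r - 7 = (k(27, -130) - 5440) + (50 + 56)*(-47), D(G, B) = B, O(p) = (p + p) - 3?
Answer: -10490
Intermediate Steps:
O(p) = -3 + 2*p (O(p) = 2*p - 3 = -3 + 2*p)
k(F, I) = -15 (k(F, I) = -3 + 2*(-6) = -3 - 12 = -15)
Y(n, c) = -12 - 4*n (Y(n, c) = (3 + n)*(-4) = -12 - 4*n)
r = -10430 (r = 7 + ((-15 - 5440) + (50 + 56)*(-47)) = 7 + (-5455 + 106*(-47)) = 7 + (-5455 - 4982) = 7 - 10437 = -10430)
r + D(222, Y(12, -13)) = -10430 + (-12 - 4*12) = -10430 + (-12 - 48) = -10430 - 60 = -10490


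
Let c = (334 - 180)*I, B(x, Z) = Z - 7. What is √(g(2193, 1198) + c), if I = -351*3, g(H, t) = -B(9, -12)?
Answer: I*√162143 ≈ 402.67*I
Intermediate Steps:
B(x, Z) = -7 + Z
g(H, t) = 19 (g(H, t) = -(-7 - 12) = -1*(-19) = 19)
I = -1053
c = -162162 (c = (334 - 180)*(-1053) = 154*(-1053) = -162162)
√(g(2193, 1198) + c) = √(19 - 162162) = √(-162143) = I*√162143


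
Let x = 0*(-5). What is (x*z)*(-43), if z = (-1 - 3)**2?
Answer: 0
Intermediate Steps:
z = 16 (z = (-4)**2 = 16)
x = 0
(x*z)*(-43) = (0*16)*(-43) = 0*(-43) = 0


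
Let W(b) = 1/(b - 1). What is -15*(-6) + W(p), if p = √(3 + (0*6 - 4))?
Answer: 179/2 - I/2 ≈ 89.5 - 0.5*I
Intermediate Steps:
p = I (p = √(3 + (0 - 4)) = √(3 - 4) = √(-1) = I ≈ 1.0*I)
W(b) = 1/(-1 + b)
-15*(-6) + W(p) = -15*(-6) + 1/(-1 + I) = 90 + (-1 - I)/2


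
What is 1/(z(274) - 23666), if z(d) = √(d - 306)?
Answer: -11833/280039794 - I*√2/140019897 ≈ -4.2255e-5 - 1.01e-8*I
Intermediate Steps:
z(d) = √(-306 + d)
1/(z(274) - 23666) = 1/(√(-306 + 274) - 23666) = 1/(√(-32) - 23666) = 1/(4*I*√2 - 23666) = 1/(-23666 + 4*I*√2)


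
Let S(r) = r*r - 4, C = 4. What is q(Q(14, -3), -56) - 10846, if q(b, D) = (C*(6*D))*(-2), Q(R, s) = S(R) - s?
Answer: -8158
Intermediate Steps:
S(r) = -4 + r² (S(r) = r² - 4 = -4 + r²)
Q(R, s) = -4 + R² - s (Q(R, s) = (-4 + R²) - s = -4 + R² - s)
q(b, D) = -48*D (q(b, D) = (4*(6*D))*(-2) = (24*D)*(-2) = -48*D)
q(Q(14, -3), -56) - 10846 = -48*(-56) - 10846 = 2688 - 10846 = -8158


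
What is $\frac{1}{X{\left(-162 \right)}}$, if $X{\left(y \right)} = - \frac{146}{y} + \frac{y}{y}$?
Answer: $\frac{81}{154} \approx 0.52597$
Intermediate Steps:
$X{\left(y \right)} = 1 - \frac{146}{y}$ ($X{\left(y \right)} = - \frac{146}{y} + 1 = 1 - \frac{146}{y}$)
$\frac{1}{X{\left(-162 \right)}} = \frac{1}{\frac{1}{-162} \left(-146 - 162\right)} = \frac{1}{\left(- \frac{1}{162}\right) \left(-308\right)} = \frac{1}{\frac{154}{81}} = \frac{81}{154}$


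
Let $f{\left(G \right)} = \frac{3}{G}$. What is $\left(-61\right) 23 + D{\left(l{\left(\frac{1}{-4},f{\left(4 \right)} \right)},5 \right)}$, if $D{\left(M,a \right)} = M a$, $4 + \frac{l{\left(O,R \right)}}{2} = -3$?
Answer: $-1473$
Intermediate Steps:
$l{\left(O,R \right)} = -14$ ($l{\left(O,R \right)} = -8 + 2 \left(-3\right) = -8 - 6 = -14$)
$\left(-61\right) 23 + D{\left(l{\left(\frac{1}{-4},f{\left(4 \right)} \right)},5 \right)} = \left(-61\right) 23 - 70 = -1403 - 70 = -1473$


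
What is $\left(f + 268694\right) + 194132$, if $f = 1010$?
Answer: $463836$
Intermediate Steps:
$\left(f + 268694\right) + 194132 = \left(1010 + 268694\right) + 194132 = 269704 + 194132 = 463836$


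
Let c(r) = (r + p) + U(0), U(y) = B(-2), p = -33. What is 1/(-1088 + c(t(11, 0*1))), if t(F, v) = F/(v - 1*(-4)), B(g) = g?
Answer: -4/4481 ≈ -0.00089266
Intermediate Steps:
U(y) = -2
t(F, v) = F/(4 + v) (t(F, v) = F/(v + 4) = F/(4 + v))
c(r) = -35 + r (c(r) = (r - 33) - 2 = (-33 + r) - 2 = -35 + r)
1/(-1088 + c(t(11, 0*1))) = 1/(-1088 + (-35 + 11/(4 + 0*1))) = 1/(-1088 + (-35 + 11/(4 + 0))) = 1/(-1088 + (-35 + 11/4)) = 1/(-1088 - 129/4) = 1/(-4481/4) = -4/4481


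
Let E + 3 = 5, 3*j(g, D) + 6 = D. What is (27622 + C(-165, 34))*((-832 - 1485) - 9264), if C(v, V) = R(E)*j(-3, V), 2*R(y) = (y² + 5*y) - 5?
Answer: -320376784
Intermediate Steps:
j(g, D) = -2 + D/3
E = 2 (E = -3 + 5 = 2)
R(y) = -5/2 + y²/2 + 5*y/2 (R(y) = ((y² + 5*y) - 5)/2 = (-5 + y² + 5*y)/2 = -5/2 + y²/2 + 5*y/2)
C(v, V) = -9 + 3*V/2 (C(v, V) = (-5/2 + (½)*2² + (5/2)*2)*(-2 + V/3) = (-5/2 + (½)*4 + 5)*(-2 + V/3) = (-5/2 + 2 + 5)*(-2 + V/3) = 9*(-2 + V/3)/2 = -9 + 3*V/2)
(27622 + C(-165, 34))*((-832 - 1485) - 9264) = (27622 + (-9 + (3/2)*34))*((-832 - 1485) - 9264) = (27622 + (-9 + 51))*(-2317 - 9264) = (27622 + 42)*(-11581) = 27664*(-11581) = -320376784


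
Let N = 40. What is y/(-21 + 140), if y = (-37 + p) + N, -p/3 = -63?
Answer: 192/119 ≈ 1.6134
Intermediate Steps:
p = 189 (p = -3*(-63) = 189)
y = 192 (y = (-37 + 189) + 40 = 152 + 40 = 192)
y/(-21 + 140) = 192/(-21 + 140) = 192/119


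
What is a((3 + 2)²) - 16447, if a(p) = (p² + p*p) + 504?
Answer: -14693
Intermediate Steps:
a(p) = 504 + 2*p² (a(p) = (p² + p²) + 504 = 2*p² + 504 = 504 + 2*p²)
a((3 + 2)²) - 16447 = (504 + 2*((3 + 2)²)²) - 16447 = (504 + 2*(5²)²) - 16447 = (504 + 2*25²) - 16447 = (504 + 2*625) - 16447 = (504 + 1250) - 16447 = 1754 - 16447 = -14693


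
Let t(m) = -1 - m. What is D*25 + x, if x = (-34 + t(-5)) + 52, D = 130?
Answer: 3272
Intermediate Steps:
x = 22 (x = (-34 + (-1 - 1*(-5))) + 52 = (-34 + (-1 + 5)) + 52 = (-34 + 4) + 52 = -30 + 52 = 22)
D*25 + x = 130*25 + 22 = 3250 + 22 = 3272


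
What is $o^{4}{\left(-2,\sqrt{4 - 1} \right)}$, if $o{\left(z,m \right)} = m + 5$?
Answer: $\left(5 + \sqrt{3}\right)^{4} \approx 2053.9$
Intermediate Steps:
$o{\left(z,m \right)} = 5 + m$
$o^{4}{\left(-2,\sqrt{4 - 1} \right)} = \left(5 + \sqrt{4 - 1}\right)^{4} = \left(5 + \sqrt{3}\right)^{4}$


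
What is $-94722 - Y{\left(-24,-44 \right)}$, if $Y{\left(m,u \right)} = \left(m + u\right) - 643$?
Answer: $-94011$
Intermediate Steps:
$Y{\left(m,u \right)} = -643 + m + u$
$-94722 - Y{\left(-24,-44 \right)} = -94722 - \left(-643 - 24 - 44\right) = -94722 - -711 = -94722 + 711 = -94011$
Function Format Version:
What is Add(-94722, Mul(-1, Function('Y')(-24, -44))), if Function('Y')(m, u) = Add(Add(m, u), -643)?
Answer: -94011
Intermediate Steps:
Function('Y')(m, u) = Add(-643, m, u)
Add(-94722, Mul(-1, Function('Y')(-24, -44))) = Add(-94722, Mul(-1, Add(-643, -24, -44))) = Add(-94722, Mul(-1, -711)) = Add(-94722, 711) = -94011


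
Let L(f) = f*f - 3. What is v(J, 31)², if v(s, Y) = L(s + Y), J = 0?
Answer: 917764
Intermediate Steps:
L(f) = -3 + f² (L(f) = f² - 3 = -3 + f²)
v(s, Y) = -3 + (Y + s)² (v(s, Y) = -3 + (s + Y)² = -3 + (Y + s)²)
v(J, 31)² = (-3 + (31 + 0)²)² = (-3 + 31²)² = (-3 + 961)² = 958² = 917764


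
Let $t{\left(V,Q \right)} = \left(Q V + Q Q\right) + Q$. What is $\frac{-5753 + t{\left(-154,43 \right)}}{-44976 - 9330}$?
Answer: $\frac{10483}{54306} \approx 0.19304$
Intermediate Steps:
$t{\left(V,Q \right)} = Q + Q^{2} + Q V$ ($t{\left(V,Q \right)} = \left(Q V + Q^{2}\right) + Q = \left(Q^{2} + Q V\right) + Q = Q + Q^{2} + Q V$)
$\frac{-5753 + t{\left(-154,43 \right)}}{-44976 - 9330} = \frac{-5753 + 43 \left(1 + 43 - 154\right)}{-44976 - 9330} = \frac{-5753 + 43 \left(-110\right)}{-54306} = \left(-5753 - 4730\right) \left(- \frac{1}{54306}\right) = \left(-10483\right) \left(- \frac{1}{54306}\right) = \frac{10483}{54306}$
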